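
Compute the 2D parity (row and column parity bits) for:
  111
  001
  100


Row parities: 111
Column parities: 010

Row P: 111, Col P: 010, Corner: 1


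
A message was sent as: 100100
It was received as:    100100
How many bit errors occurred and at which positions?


XOR: 000000

0 errors (received matches sent)


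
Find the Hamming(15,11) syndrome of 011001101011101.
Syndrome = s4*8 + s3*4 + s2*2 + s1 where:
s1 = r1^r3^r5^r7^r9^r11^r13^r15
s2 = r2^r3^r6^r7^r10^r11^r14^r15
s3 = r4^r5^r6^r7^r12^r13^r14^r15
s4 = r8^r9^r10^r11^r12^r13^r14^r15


s1=0, s2=0, s3=1, s4=1

Syndrome = 12 (error at position 12)


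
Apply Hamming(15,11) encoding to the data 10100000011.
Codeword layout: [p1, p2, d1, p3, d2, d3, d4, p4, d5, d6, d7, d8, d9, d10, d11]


Parity bits: p1=0, p2=0, p3=1, p4=0

001101000000011


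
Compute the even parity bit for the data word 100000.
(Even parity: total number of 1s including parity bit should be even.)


Number of 1s in data: 1
Parity bit: 1

1


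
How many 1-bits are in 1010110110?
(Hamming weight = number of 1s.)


Counting 1s in 1010110110

6


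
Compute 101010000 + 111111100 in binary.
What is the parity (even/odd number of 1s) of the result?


101010000 = 336
111111100 = 508
Sum = 844 = 1101001100
1s count = 5

odd parity (5 ones in 1101001100)


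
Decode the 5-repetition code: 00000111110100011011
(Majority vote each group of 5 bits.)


Groups: 00000, 11111, 01000, 11011
Majority votes: 0101

0101


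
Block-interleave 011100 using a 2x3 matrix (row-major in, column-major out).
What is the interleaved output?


Matrix:
  011
  100
Read columns: 011010

011010


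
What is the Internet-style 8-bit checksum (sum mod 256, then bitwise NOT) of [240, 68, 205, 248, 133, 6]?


Sum = 900 mod 256 = 132
Complement = 123

123


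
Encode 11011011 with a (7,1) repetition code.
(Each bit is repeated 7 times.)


Each bit -> 7 copies

11111111111111000000011111111111111000000011111111111111


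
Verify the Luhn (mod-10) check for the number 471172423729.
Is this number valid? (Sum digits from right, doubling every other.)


Luhn sum = 61
61 mod 10 = 1

Invalid (Luhn sum mod 10 = 1)


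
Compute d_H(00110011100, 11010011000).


XOR: 11100000100
Count of 1s: 4

4


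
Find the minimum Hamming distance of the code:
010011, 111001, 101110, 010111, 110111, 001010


Comparing all pairs, minimum distance: 1
Can detect 0 errors, correct 0 errors

1


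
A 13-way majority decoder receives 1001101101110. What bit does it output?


Ones: 8 out of 13
Threshold: 7

1 (8/13 voted 1)


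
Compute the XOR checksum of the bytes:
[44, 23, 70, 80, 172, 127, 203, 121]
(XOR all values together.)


XOR chain: 44 ^ 23 ^ 70 ^ 80 ^ 172 ^ 127 ^ 203 ^ 121 = 76

76


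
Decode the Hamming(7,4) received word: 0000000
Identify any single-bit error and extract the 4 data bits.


Syndrome = 0: no error detected

Data: 0000 (no errors)


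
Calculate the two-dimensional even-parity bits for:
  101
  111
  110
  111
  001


Row parities: 01011
Column parities: 010

Row P: 01011, Col P: 010, Corner: 1


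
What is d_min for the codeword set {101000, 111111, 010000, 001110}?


Comparing all pairs, minimum distance: 3
Can detect 2 errors, correct 1 errors

3


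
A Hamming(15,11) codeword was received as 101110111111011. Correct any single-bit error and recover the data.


Syndrome = 9: error at position 9

Data: 11010111011 (corrected bit 9)


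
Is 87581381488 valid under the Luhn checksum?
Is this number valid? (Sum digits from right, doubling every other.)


Luhn sum = 61
61 mod 10 = 1

Invalid (Luhn sum mod 10 = 1)


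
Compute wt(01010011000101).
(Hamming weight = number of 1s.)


Counting 1s in 01010011000101

6


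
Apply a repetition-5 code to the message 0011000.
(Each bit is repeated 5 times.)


Each bit -> 5 copies

00000000001111111111000000000000000


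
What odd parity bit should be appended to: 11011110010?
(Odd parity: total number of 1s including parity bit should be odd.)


Number of 1s in data: 7
Parity bit: 0

0


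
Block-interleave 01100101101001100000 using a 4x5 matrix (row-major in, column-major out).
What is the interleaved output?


Matrix:
  01100
  10110
  10011
  00000
Read columns: 01101000110001100010

01101000110001100010


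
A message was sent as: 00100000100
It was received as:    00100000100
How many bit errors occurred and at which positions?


XOR: 00000000000

0 errors (received matches sent)


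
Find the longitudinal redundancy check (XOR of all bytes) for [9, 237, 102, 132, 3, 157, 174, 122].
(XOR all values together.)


XOR chain: 9 ^ 237 ^ 102 ^ 132 ^ 3 ^ 157 ^ 174 ^ 122 = 76

76


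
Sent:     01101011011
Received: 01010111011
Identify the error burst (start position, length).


XOR: 00111100000

Burst at position 2, length 4


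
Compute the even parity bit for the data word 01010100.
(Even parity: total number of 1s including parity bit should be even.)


Number of 1s in data: 3
Parity bit: 1

1


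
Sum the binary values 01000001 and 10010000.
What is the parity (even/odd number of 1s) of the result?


01000001 = 65
10010000 = 144
Sum = 209 = 11010001
1s count = 4

even parity (4 ones in 11010001)


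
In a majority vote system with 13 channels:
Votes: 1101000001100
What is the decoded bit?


Ones: 5 out of 13
Threshold: 7

0 (5/13 voted 1)


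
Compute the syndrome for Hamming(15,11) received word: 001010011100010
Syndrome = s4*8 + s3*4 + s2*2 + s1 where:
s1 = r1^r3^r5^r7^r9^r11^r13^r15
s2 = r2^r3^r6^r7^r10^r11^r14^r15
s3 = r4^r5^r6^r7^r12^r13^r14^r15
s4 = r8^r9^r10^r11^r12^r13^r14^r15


s1=1, s2=1, s3=0, s4=0

Syndrome = 3 (error at position 3)


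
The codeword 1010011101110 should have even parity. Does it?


Number of 1s: 8

Yes, parity is correct (8 ones)


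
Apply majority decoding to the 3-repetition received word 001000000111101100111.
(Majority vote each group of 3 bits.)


Groups: 001, 000, 000, 111, 101, 100, 111
Majority votes: 0001101

0001101


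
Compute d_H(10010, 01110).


XOR: 11100
Count of 1s: 3

3


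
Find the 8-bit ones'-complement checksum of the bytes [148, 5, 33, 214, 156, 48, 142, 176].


Sum = 922 mod 256 = 154
Complement = 101

101


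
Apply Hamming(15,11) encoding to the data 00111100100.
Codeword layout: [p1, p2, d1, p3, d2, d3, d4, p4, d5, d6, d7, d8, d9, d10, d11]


Parity bits: p1=1, p2=1, p3=1, p4=1

110101111100100


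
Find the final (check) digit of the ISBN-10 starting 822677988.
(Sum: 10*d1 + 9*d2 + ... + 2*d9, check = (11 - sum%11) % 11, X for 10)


Weighted sum: 309
309 mod 11 = 1

Check digit: X


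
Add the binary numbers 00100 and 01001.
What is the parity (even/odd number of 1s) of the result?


00100 = 4
01001 = 9
Sum = 13 = 1101
1s count = 3

odd parity (3 ones in 1101)


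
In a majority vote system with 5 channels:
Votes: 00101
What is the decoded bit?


Ones: 2 out of 5
Threshold: 3

0 (2/5 voted 1)


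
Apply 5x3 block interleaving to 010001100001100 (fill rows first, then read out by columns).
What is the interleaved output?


Matrix:
  010
  001
  100
  001
  100
Read columns: 001011000001010

001011000001010


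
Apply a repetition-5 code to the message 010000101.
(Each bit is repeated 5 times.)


Each bit -> 5 copies

000001111100000000000000000000111110000011111


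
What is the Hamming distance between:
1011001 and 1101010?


XOR: 0110011
Count of 1s: 4

4


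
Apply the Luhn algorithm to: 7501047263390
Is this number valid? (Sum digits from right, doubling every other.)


Luhn sum = 53
53 mod 10 = 3

Invalid (Luhn sum mod 10 = 3)


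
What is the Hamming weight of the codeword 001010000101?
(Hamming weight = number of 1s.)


Counting 1s in 001010000101

4


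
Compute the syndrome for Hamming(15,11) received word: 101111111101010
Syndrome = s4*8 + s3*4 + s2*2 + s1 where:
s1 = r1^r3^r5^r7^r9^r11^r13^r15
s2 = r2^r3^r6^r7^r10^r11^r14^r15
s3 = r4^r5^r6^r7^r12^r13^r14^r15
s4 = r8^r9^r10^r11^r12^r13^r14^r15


s1=1, s2=1, s3=0, s4=1

Syndrome = 11 (error at position 11)


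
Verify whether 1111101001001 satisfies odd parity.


Number of 1s: 8

No, parity error (8 ones)


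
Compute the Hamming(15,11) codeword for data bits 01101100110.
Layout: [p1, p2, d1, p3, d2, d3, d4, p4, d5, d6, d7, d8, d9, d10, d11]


Parity bits: p1=1, p2=1, p3=0, p4=0

110011001100110


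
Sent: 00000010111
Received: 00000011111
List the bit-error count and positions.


XOR: 00000001000

1 error(s) at position(s): 7


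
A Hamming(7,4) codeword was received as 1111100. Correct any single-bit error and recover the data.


Syndrome = 1: error at position 1

Data: 1100 (corrected bit 1)


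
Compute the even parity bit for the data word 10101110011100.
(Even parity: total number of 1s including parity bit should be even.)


Number of 1s in data: 8
Parity bit: 0

0


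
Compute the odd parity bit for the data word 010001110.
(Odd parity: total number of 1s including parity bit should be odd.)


Number of 1s in data: 4
Parity bit: 1

1


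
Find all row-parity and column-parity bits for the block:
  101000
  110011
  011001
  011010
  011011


Row parities: 00110
Column parities: 000011

Row P: 00110, Col P: 000011, Corner: 0


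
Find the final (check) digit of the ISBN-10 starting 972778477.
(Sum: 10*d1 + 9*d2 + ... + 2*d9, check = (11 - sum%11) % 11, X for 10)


Weighted sum: 351
351 mod 11 = 10

Check digit: 1


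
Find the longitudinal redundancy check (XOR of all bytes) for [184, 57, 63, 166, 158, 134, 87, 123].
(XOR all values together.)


XOR chain: 184 ^ 57 ^ 63 ^ 166 ^ 158 ^ 134 ^ 87 ^ 123 = 44

44


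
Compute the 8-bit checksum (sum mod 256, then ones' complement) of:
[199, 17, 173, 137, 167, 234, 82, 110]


Sum = 1119 mod 256 = 95
Complement = 160

160


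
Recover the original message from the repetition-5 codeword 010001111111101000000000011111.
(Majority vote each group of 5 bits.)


Groups: 01000, 11111, 11101, 00000, 00000, 11111
Majority votes: 011001

011001


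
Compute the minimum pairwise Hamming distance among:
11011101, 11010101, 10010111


Comparing all pairs, minimum distance: 1
Can detect 0 errors, correct 0 errors

1


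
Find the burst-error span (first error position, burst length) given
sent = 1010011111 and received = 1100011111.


XOR: 0110000000

Burst at position 1, length 2


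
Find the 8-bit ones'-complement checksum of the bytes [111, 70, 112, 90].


Sum = 383 mod 256 = 127
Complement = 128

128


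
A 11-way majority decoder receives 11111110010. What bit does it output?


Ones: 8 out of 11
Threshold: 6

1 (8/11 voted 1)


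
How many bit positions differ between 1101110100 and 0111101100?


XOR: 1010011000
Count of 1s: 4

4


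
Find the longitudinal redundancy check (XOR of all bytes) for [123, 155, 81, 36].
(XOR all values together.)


XOR chain: 123 ^ 155 ^ 81 ^ 36 = 149

149


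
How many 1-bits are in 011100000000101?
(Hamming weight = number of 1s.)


Counting 1s in 011100000000101

5


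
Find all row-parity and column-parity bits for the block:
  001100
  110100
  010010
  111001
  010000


Row parities: 01001
Column parities: 000011

Row P: 01001, Col P: 000011, Corner: 0


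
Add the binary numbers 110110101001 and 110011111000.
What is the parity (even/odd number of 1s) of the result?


110110101001 = 3497
110011111000 = 3320
Sum = 6817 = 1101010100001
1s count = 6

even parity (6 ones in 1101010100001)


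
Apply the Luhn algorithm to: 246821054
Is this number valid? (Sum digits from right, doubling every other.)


Luhn sum = 32
32 mod 10 = 2

Invalid (Luhn sum mod 10 = 2)


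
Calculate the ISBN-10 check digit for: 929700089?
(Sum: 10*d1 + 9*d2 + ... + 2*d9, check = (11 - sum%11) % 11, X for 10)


Weighted sum: 271
271 mod 11 = 7

Check digit: 4


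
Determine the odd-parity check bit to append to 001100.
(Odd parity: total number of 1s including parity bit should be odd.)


Number of 1s in data: 2
Parity bit: 1

1


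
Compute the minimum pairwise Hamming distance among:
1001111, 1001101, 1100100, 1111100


Comparing all pairs, minimum distance: 1
Can detect 0 errors, correct 0 errors

1


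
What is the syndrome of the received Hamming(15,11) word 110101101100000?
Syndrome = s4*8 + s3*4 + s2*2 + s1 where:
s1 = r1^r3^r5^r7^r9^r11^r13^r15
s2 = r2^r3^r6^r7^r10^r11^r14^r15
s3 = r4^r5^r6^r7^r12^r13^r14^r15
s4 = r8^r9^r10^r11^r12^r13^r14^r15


s1=1, s2=0, s3=1, s4=0

Syndrome = 5 (error at position 5)


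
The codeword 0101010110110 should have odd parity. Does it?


Number of 1s: 7

Yes, parity is correct (7 ones)


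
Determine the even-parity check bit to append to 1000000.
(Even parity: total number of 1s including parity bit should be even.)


Number of 1s in data: 1
Parity bit: 1

1


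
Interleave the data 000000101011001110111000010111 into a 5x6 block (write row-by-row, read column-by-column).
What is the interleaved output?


Matrix:
  000000
  101011
  001110
  111000
  010111
Read columns: 010100001101110001010110101001

010100001101110001010110101001


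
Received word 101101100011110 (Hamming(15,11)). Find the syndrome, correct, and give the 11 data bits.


Syndrome = 3: error at position 3

Data: 00110011110 (corrected bit 3)


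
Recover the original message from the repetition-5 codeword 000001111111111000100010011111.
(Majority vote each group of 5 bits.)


Groups: 00000, 11111, 11111, 00010, 00100, 11111
Majority votes: 011001

011001


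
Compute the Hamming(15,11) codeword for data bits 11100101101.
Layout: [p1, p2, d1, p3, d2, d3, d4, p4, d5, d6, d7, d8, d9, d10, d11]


Parity bits: p1=0, p2=0, p3=1, p4=0

001111000101101


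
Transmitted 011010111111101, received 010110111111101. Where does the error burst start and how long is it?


XOR: 001100000000000

Burst at position 2, length 2


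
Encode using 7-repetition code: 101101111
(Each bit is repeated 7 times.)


Each bit -> 7 copies

111111100000001111111111111100000001111111111111111111111111111


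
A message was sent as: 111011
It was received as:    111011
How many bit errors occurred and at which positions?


XOR: 000000

0 errors (received matches sent)


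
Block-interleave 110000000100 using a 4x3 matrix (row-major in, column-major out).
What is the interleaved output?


Matrix:
  110
  000
  000
  100
Read columns: 100110000000

100110000000


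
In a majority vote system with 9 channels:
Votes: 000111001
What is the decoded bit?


Ones: 4 out of 9
Threshold: 5

0 (4/9 voted 1)


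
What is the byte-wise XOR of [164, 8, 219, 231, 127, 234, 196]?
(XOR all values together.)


XOR chain: 164 ^ 8 ^ 219 ^ 231 ^ 127 ^ 234 ^ 196 = 193

193


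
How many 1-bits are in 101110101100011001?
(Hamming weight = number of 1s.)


Counting 1s in 101110101100011001

10


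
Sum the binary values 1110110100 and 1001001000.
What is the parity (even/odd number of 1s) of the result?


1110110100 = 948
1001001000 = 584
Sum = 1532 = 10111111100
1s count = 8

even parity (8 ones in 10111111100)


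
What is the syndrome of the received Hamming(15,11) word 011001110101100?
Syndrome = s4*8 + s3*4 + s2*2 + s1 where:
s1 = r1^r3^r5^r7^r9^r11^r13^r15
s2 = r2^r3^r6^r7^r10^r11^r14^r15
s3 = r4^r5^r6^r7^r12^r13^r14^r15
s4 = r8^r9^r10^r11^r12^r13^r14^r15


s1=1, s2=1, s3=0, s4=0

Syndrome = 3 (error at position 3)


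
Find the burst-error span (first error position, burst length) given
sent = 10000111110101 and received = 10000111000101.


XOR: 00000000110000

Burst at position 8, length 2


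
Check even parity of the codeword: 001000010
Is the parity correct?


Number of 1s: 2

Yes, parity is correct (2 ones)


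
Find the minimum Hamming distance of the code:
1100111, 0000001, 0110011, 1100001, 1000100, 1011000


Comparing all pairs, minimum distance: 2
Can detect 1 errors, correct 0 errors

2


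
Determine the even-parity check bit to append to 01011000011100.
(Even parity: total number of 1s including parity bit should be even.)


Number of 1s in data: 6
Parity bit: 0

0


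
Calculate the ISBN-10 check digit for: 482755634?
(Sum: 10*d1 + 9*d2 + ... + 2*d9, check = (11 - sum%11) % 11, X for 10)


Weighted sum: 273
273 mod 11 = 9

Check digit: 2


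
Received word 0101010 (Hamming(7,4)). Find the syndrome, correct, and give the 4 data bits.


Syndrome = 0: no error detected

Data: 0010 (no errors)


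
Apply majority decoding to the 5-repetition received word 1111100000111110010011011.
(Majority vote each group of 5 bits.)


Groups: 11111, 00000, 11111, 00100, 11011
Majority votes: 10101

10101


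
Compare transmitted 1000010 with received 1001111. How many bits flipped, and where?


XOR: 0001101

3 error(s) at position(s): 3, 4, 6


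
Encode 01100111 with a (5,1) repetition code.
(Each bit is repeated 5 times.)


Each bit -> 5 copies

0000011111111110000000000111111111111111


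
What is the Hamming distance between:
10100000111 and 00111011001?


XOR: 10011011110
Count of 1s: 7

7


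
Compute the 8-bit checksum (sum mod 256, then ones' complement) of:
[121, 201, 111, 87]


Sum = 520 mod 256 = 8
Complement = 247

247


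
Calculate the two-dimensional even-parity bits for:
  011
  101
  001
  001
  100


Row parities: 00111
Column parities: 010

Row P: 00111, Col P: 010, Corner: 1


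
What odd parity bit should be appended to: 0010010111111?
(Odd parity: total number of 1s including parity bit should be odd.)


Number of 1s in data: 8
Parity bit: 1

1


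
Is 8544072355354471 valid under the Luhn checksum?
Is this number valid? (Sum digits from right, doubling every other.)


Luhn sum = 73
73 mod 10 = 3

Invalid (Luhn sum mod 10 = 3)


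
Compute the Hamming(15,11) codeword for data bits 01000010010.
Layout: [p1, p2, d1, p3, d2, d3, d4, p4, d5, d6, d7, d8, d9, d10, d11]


Parity bits: p1=0, p2=0, p3=0, p4=0

000010000010010


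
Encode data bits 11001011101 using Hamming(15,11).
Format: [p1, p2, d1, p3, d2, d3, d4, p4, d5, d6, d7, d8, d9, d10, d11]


Parity bits: p1=0, p2=1, p3=0, p4=1

011010011011101


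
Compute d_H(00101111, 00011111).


XOR: 00110000
Count of 1s: 2

2


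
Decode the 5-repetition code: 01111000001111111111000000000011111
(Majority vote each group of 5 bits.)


Groups: 01111, 00000, 11111, 11111, 00000, 00000, 11111
Majority votes: 1011001

1011001


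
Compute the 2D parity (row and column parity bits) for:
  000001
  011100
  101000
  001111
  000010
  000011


Row parities: 110010
Column parities: 111011

Row P: 110010, Col P: 111011, Corner: 1


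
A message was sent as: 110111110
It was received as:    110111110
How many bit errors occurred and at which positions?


XOR: 000000000

0 errors (received matches sent)


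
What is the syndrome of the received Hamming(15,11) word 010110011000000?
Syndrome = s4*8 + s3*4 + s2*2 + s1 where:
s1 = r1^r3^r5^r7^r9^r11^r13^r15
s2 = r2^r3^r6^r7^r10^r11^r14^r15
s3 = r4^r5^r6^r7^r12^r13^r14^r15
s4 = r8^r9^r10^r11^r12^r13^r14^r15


s1=0, s2=1, s3=0, s4=0

Syndrome = 2 (error at position 2)


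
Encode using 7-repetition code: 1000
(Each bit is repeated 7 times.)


Each bit -> 7 copies

1111111000000000000000000000


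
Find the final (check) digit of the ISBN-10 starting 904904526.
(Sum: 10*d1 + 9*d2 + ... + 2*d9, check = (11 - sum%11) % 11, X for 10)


Weighted sum: 243
243 mod 11 = 1

Check digit: X


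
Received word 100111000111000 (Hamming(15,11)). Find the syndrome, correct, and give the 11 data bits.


Syndrome = 11: error at position 11

Data: 01100101000 (corrected bit 11)


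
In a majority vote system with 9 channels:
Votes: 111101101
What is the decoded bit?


Ones: 7 out of 9
Threshold: 5

1 (7/9 voted 1)


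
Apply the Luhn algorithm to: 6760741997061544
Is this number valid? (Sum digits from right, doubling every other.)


Luhn sum = 74
74 mod 10 = 4

Invalid (Luhn sum mod 10 = 4)


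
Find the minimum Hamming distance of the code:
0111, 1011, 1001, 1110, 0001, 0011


Comparing all pairs, minimum distance: 1
Can detect 0 errors, correct 0 errors

1


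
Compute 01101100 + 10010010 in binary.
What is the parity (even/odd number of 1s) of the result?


01101100 = 108
10010010 = 146
Sum = 254 = 11111110
1s count = 7

odd parity (7 ones in 11111110)


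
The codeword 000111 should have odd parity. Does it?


Number of 1s: 3

Yes, parity is correct (3 ones)


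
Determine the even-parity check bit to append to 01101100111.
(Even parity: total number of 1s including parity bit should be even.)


Number of 1s in data: 7
Parity bit: 1

1


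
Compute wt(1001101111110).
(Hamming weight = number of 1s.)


Counting 1s in 1001101111110

9


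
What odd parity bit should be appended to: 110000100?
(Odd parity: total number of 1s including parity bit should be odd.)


Number of 1s in data: 3
Parity bit: 0

0


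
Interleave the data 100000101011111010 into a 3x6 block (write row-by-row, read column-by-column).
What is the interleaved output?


Matrix:
  100000
  101011
  111010
Read columns: 111001011000011010

111001011000011010


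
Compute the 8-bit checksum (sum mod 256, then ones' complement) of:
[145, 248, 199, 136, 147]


Sum = 875 mod 256 = 107
Complement = 148

148


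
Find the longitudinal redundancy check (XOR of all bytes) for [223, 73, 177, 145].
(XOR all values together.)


XOR chain: 223 ^ 73 ^ 177 ^ 145 = 182

182


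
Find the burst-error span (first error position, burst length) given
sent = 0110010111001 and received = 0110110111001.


XOR: 0000100000000

Burst at position 4, length 1


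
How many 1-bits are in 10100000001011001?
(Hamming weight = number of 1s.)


Counting 1s in 10100000001011001

6


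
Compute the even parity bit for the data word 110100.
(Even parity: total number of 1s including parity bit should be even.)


Number of 1s in data: 3
Parity bit: 1

1


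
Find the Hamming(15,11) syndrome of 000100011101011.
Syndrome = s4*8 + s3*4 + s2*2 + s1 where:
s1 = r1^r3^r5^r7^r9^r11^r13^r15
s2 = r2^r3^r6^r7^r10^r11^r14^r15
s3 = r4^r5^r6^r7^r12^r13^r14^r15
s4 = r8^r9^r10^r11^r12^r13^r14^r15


s1=0, s2=1, s3=0, s4=0

Syndrome = 2 (error at position 2)


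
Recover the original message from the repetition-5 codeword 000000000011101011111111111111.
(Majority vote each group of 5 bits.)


Groups: 00000, 00000, 11101, 01111, 11111, 11111
Majority votes: 001111

001111


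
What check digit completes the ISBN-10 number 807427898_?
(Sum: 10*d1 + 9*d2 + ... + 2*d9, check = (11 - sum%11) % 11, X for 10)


Weighted sum: 286
286 mod 11 = 0

Check digit: 0


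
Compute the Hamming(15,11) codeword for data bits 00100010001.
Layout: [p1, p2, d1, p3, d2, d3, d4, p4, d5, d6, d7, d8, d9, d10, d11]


Parity bits: p1=0, p2=1, p3=0, p4=0

010001000010001


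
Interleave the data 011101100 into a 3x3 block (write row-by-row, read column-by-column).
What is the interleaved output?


Matrix:
  011
  101
  100
Read columns: 011100110

011100110


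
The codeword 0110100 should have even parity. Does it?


Number of 1s: 3

No, parity error (3 ones)


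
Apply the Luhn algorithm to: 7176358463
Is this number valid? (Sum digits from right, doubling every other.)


Luhn sum = 45
45 mod 10 = 5

Invalid (Luhn sum mod 10 = 5)


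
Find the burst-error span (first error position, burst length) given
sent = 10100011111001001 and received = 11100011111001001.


XOR: 01000000000000000

Burst at position 1, length 1


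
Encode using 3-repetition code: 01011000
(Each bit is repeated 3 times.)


Each bit -> 3 copies

000111000111111000000000


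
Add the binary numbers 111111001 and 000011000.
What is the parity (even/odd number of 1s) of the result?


111111001 = 505
000011000 = 24
Sum = 529 = 1000010001
1s count = 3

odd parity (3 ones in 1000010001)


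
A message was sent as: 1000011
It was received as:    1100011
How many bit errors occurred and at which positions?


XOR: 0100000

1 error(s) at position(s): 1


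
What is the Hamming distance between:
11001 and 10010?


XOR: 01011
Count of 1s: 3

3


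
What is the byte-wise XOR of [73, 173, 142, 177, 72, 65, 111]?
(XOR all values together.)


XOR chain: 73 ^ 173 ^ 142 ^ 177 ^ 72 ^ 65 ^ 111 = 189

189


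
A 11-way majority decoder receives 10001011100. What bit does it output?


Ones: 5 out of 11
Threshold: 6

0 (5/11 voted 1)


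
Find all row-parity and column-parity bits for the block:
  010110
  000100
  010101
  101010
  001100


Row parities: 11110
Column parities: 100001

Row P: 11110, Col P: 100001, Corner: 0


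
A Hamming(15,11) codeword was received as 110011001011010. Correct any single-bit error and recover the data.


Syndrome = 0: no error detected

Data: 01101011010 (no errors)


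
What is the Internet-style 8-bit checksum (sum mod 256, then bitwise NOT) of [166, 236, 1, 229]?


Sum = 632 mod 256 = 120
Complement = 135

135


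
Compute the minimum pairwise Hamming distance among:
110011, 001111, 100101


Comparing all pairs, minimum distance: 3
Can detect 2 errors, correct 1 errors

3


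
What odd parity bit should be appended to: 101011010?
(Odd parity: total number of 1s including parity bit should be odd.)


Number of 1s in data: 5
Parity bit: 0

0


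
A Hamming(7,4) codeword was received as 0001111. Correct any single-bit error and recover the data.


Syndrome = 0: no error detected

Data: 0111 (no errors)


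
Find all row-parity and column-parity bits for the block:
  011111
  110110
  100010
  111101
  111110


Row parities: 10011
Column parities: 001000

Row P: 10011, Col P: 001000, Corner: 1


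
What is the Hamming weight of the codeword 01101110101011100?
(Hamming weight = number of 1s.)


Counting 1s in 01101110101011100

10


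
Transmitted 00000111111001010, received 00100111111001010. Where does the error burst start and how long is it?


XOR: 00100000000000000

Burst at position 2, length 1


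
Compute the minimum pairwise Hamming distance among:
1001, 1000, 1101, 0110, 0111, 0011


Comparing all pairs, minimum distance: 1
Can detect 0 errors, correct 0 errors

1


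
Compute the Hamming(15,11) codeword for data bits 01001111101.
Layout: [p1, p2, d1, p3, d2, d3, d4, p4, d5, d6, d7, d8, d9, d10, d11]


Parity bits: p1=1, p2=1, p3=0, p4=0

110010001111101


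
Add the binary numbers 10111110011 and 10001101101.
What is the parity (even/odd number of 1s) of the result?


10111110011 = 1523
10001101101 = 1133
Sum = 2656 = 101001100000
1s count = 4

even parity (4 ones in 101001100000)


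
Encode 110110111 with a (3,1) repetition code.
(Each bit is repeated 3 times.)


Each bit -> 3 copies

111111000111111000111111111


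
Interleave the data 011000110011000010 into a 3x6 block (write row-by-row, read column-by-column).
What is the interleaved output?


Matrix:
  011000
  110011
  000010
Read columns: 010110100000011010

010110100000011010


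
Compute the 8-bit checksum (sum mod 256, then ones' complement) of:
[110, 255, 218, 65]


Sum = 648 mod 256 = 136
Complement = 119

119


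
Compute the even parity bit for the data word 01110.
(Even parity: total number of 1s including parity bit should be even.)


Number of 1s in data: 3
Parity bit: 1

1


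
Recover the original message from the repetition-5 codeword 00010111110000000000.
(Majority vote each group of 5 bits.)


Groups: 00010, 11111, 00000, 00000
Majority votes: 0100

0100


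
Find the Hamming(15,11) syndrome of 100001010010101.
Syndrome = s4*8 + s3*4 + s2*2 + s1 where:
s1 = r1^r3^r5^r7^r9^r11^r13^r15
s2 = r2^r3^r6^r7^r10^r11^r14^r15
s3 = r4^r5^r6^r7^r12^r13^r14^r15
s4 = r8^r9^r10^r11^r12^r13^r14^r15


s1=0, s2=1, s3=1, s4=0

Syndrome = 6 (error at position 6)


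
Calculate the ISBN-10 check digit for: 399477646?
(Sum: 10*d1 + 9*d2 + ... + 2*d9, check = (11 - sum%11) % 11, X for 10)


Weighted sum: 336
336 mod 11 = 6

Check digit: 5


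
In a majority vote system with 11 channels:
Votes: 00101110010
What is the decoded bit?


Ones: 5 out of 11
Threshold: 6

0 (5/11 voted 1)


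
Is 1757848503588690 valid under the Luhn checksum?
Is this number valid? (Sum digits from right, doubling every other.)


Luhn sum = 74
74 mod 10 = 4

Invalid (Luhn sum mod 10 = 4)


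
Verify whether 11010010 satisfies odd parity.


Number of 1s: 4

No, parity error (4 ones)


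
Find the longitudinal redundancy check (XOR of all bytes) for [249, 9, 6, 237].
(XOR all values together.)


XOR chain: 249 ^ 9 ^ 6 ^ 237 = 27

27


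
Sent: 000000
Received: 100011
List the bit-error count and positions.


XOR: 100011

3 error(s) at position(s): 0, 4, 5


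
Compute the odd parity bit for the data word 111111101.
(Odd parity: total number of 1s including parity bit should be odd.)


Number of 1s in data: 8
Parity bit: 1

1


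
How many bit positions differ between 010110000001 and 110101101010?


XOR: 100011101011
Count of 1s: 7

7


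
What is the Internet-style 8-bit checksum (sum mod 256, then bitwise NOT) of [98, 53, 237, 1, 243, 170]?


Sum = 802 mod 256 = 34
Complement = 221

221


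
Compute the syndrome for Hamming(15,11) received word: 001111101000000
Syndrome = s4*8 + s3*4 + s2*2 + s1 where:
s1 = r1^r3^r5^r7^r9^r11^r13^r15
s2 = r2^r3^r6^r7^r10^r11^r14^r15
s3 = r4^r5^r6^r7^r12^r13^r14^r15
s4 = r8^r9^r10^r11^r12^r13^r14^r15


s1=0, s2=1, s3=0, s4=1

Syndrome = 10 (error at position 10)


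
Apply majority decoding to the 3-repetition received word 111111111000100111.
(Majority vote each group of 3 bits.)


Groups: 111, 111, 111, 000, 100, 111
Majority votes: 111001

111001


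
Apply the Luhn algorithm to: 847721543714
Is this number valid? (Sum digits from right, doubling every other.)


Luhn sum = 52
52 mod 10 = 2

Invalid (Luhn sum mod 10 = 2)


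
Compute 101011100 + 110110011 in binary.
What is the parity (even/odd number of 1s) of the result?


101011100 = 348
110110011 = 435
Sum = 783 = 1100001111
1s count = 6

even parity (6 ones in 1100001111)


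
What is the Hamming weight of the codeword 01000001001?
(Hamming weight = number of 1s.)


Counting 1s in 01000001001

3


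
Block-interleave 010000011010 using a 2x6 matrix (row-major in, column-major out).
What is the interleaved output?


Matrix:
  010000
  011010
Read columns: 001101000100

001101000100


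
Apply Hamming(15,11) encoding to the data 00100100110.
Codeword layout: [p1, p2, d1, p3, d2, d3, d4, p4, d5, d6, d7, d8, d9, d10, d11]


Parity bits: p1=1, p2=1, p3=1, p4=1

110101010100110


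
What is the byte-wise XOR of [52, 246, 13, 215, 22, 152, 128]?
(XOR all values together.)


XOR chain: 52 ^ 246 ^ 13 ^ 215 ^ 22 ^ 152 ^ 128 = 22

22


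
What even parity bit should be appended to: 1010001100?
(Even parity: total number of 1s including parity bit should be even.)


Number of 1s in data: 4
Parity bit: 0

0


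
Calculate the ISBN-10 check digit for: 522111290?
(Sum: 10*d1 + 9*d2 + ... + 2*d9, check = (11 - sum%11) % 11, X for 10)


Weighted sum: 137
137 mod 11 = 5

Check digit: 6


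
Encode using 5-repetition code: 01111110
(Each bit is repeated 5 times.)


Each bit -> 5 copies

0000011111111111111111111111111111100000


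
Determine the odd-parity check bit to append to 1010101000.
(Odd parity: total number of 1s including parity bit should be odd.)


Number of 1s in data: 4
Parity bit: 1

1


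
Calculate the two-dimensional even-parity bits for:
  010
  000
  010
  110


Row parities: 1010
Column parities: 110

Row P: 1010, Col P: 110, Corner: 0


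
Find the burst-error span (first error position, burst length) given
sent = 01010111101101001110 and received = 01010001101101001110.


XOR: 00000110000000000000

Burst at position 5, length 2


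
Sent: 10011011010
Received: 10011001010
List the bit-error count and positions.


XOR: 00000010000

1 error(s) at position(s): 6


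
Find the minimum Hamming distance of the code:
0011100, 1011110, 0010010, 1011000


Comparing all pairs, minimum distance: 2
Can detect 1 errors, correct 0 errors

2


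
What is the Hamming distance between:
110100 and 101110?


XOR: 011010
Count of 1s: 3

3


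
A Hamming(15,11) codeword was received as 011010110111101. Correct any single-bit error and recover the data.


Syndrome = 4: error at position 4

Data: 11010111101 (corrected bit 4)


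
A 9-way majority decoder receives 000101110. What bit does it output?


Ones: 4 out of 9
Threshold: 5

0 (4/9 voted 1)


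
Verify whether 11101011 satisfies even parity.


Number of 1s: 6

Yes, parity is correct (6 ones)


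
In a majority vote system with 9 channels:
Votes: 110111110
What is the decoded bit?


Ones: 7 out of 9
Threshold: 5

1 (7/9 voted 1)


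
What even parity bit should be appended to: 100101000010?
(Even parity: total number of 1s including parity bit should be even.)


Number of 1s in data: 4
Parity bit: 0

0


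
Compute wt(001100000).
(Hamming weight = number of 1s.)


Counting 1s in 001100000

2


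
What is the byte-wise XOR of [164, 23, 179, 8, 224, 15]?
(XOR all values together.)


XOR chain: 164 ^ 23 ^ 179 ^ 8 ^ 224 ^ 15 = 231

231


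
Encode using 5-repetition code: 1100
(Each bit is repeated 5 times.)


Each bit -> 5 copies

11111111110000000000


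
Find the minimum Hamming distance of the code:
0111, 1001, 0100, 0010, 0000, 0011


Comparing all pairs, minimum distance: 1
Can detect 0 errors, correct 0 errors

1


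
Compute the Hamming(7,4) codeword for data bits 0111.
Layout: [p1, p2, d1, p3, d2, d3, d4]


Parity bits: p1=0, p2=0, p3=1

0001111


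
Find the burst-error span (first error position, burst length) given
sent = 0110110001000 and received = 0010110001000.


XOR: 0100000000000

Burst at position 1, length 1


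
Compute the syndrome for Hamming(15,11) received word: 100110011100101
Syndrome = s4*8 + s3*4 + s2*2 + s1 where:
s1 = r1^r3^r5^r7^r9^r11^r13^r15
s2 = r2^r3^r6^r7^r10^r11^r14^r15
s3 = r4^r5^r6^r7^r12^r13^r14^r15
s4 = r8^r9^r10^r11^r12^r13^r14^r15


s1=1, s2=0, s3=0, s4=1

Syndrome = 9 (error at position 9)


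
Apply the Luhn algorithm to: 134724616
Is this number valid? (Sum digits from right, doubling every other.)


Luhn sum = 40
40 mod 10 = 0

Valid (Luhn sum mod 10 = 0)


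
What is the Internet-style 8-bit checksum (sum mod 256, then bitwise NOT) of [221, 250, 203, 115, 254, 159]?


Sum = 1202 mod 256 = 178
Complement = 77

77


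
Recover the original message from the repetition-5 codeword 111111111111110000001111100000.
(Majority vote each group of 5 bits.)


Groups: 11111, 11111, 11110, 00000, 11111, 00000
Majority votes: 111010

111010


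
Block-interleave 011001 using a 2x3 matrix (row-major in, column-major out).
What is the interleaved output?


Matrix:
  011
  001
Read columns: 001011

001011


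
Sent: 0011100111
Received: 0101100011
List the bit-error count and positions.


XOR: 0110000100

3 error(s) at position(s): 1, 2, 7


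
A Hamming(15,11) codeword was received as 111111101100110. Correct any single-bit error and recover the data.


Syndrome = 0: no error detected

Data: 11111100110 (no errors)


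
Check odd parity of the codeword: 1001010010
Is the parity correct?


Number of 1s: 4

No, parity error (4 ones)


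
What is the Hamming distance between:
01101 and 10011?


XOR: 11110
Count of 1s: 4

4


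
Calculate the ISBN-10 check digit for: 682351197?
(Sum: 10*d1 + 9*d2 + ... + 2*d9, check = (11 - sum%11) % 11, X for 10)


Weighted sum: 249
249 mod 11 = 7

Check digit: 4


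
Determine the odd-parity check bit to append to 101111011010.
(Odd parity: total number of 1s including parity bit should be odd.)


Number of 1s in data: 8
Parity bit: 1

1


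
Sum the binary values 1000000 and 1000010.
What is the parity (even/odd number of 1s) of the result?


1000000 = 64
1000010 = 66
Sum = 130 = 10000010
1s count = 2

even parity (2 ones in 10000010)


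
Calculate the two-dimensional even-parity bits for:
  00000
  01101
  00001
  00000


Row parities: 0110
Column parities: 01100

Row P: 0110, Col P: 01100, Corner: 0


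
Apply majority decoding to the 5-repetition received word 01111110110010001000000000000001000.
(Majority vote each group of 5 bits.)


Groups: 01111, 11011, 00100, 01000, 00000, 00000, 01000
Majority votes: 1100000

1100000


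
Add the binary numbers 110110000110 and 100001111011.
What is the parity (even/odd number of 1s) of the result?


110110000110 = 3462
100001111011 = 2171
Sum = 5633 = 1011000000001
1s count = 4

even parity (4 ones in 1011000000001)


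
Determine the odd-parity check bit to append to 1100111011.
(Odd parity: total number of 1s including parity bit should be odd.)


Number of 1s in data: 7
Parity bit: 0

0


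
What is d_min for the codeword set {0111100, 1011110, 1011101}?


Comparing all pairs, minimum distance: 2
Can detect 1 errors, correct 0 errors

2


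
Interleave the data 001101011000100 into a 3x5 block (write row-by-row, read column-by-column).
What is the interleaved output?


Matrix:
  00110
  10110
  00100
Read columns: 010000111110000

010000111110000


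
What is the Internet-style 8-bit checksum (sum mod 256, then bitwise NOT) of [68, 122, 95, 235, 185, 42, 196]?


Sum = 943 mod 256 = 175
Complement = 80

80


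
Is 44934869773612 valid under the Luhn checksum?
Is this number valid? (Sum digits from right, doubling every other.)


Luhn sum = 80
80 mod 10 = 0

Valid (Luhn sum mod 10 = 0)


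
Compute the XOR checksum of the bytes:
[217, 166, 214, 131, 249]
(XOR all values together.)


XOR chain: 217 ^ 166 ^ 214 ^ 131 ^ 249 = 211

211


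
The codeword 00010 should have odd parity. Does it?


Number of 1s: 1

Yes, parity is correct (1 ones)


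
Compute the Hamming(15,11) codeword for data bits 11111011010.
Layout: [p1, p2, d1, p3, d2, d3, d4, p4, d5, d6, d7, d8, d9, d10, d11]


Parity bits: p1=1, p2=1, p3=1, p4=0

111111101011010


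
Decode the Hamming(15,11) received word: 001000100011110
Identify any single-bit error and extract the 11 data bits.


Syndrome = 0: no error detected

Data: 10010011110 (no errors)


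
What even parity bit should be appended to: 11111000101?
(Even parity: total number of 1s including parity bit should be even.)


Number of 1s in data: 7
Parity bit: 1

1


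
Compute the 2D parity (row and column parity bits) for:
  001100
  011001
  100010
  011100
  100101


Row parities: 01011
Column parities: 001110

Row P: 01011, Col P: 001110, Corner: 1


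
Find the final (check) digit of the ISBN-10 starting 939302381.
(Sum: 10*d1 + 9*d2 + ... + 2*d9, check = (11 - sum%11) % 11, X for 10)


Weighted sum: 258
258 mod 11 = 5

Check digit: 6


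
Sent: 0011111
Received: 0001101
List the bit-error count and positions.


XOR: 0010010

2 error(s) at position(s): 2, 5


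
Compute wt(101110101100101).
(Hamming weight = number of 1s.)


Counting 1s in 101110101100101

9
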